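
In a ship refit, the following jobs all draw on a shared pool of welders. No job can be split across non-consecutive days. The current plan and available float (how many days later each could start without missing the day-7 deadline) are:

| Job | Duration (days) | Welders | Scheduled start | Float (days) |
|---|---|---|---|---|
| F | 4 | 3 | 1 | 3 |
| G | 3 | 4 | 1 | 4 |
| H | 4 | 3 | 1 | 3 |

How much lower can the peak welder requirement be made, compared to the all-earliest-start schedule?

Early-start peak: d1:10  d2:10  d3:10  d4:6  d5:0  d6:0  d7:0 ⇒ 10.
Leveled (F@1, G@5, H@1): d1:6  d2:6  d3:6  d4:6  d5:4  d6:4  d7:4 ⇒ 6.
Reduction 10 − 6 = 4.

4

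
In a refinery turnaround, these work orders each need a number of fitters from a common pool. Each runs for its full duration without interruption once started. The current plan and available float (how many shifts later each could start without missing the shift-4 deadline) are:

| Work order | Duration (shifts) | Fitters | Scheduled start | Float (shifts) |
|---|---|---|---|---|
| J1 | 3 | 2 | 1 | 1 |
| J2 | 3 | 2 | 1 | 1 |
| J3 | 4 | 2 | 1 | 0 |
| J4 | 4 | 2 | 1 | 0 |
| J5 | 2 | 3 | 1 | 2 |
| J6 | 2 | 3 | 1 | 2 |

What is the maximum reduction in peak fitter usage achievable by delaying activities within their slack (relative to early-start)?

3

Early-start peak: s1:14  s2:14  s3:8  s4:4 ⇒ 14.
Leveled (J1@1, J2@1, J3@1, J4@1, J5@1, J6@3): s1:11  s2:11  s3:11  s4:7 ⇒ 11.
Reduction 14 − 11 = 3.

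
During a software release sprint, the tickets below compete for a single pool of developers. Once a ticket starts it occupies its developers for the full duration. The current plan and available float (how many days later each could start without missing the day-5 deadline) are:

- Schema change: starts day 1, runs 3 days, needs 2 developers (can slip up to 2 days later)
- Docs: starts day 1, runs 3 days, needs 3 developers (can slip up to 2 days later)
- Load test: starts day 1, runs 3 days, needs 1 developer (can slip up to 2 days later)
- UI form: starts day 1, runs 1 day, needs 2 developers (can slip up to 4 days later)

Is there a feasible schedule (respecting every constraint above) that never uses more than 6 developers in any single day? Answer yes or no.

yes

Schedule Schema change@1, Docs@1, Load test@1, UI form@4: d1:6  d2:6  d3:6  d4:2  d5:0 — peak 6 ≤ 6.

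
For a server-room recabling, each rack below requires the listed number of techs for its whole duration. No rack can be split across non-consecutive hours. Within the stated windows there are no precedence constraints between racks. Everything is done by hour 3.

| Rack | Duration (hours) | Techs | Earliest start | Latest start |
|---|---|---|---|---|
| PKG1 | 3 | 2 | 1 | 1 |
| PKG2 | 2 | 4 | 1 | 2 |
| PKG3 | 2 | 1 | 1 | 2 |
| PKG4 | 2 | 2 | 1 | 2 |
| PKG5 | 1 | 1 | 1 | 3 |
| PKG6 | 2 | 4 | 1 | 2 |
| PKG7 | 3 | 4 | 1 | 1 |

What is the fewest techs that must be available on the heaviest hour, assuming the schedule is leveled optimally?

Early-start (PKG1@1, PKG2@1, PKG3@1, PKG4@1, PKG5@1, PKG6@1, PKG7@1) gives peak 18: h1:18  h2:17  h3:6.
Shift PKG6→2.
Schedule PKG1@1, PKG2@1, PKG3@1, PKG4@1, PKG5@1, PKG6@2, PKG7@1: h1:14  h2:17  h3:10 — peak 17.

17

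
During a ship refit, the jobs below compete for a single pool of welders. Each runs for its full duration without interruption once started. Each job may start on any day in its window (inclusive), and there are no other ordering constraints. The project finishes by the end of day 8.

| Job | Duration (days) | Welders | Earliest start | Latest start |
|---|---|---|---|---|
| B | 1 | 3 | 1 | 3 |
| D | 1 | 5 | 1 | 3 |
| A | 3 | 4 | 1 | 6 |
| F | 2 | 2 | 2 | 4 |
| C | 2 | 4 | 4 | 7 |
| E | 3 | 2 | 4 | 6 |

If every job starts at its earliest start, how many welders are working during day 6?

2

At early start, day 6 has: E.
Demand: 2 = 2.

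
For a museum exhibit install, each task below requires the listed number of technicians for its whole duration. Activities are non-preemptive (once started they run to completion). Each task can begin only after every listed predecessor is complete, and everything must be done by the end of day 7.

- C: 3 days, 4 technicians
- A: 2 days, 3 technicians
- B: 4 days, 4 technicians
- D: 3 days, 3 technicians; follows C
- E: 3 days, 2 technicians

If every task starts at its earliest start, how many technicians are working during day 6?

At early start, day 6 has: D.
Demand: 3 = 3.

3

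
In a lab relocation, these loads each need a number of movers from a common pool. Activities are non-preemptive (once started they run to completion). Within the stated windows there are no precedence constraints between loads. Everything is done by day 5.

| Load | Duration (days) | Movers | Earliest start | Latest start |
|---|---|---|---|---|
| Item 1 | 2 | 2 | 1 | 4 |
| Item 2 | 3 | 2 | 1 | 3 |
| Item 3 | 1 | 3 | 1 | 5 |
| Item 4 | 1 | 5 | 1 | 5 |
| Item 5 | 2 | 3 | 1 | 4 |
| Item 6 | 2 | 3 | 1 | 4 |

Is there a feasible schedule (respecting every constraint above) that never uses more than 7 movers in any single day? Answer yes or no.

yes

Schedule Item 1@1, Item 2@1, Item 3@1, Item 4@3, Item 5@4, Item 6@4: d1:7  d2:4  d3:7  d4:6  d5:6 — peak 7 ≤ 7.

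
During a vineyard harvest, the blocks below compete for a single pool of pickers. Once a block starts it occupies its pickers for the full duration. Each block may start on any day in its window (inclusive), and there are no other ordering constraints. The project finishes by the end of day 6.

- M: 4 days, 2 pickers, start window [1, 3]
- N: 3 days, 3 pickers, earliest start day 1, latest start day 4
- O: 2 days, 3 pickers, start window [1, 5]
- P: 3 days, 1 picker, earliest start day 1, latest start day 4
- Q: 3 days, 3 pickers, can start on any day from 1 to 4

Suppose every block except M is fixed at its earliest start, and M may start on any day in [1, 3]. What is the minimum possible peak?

M@1: d1:12  d2:12  d3:9  d4:2  d5:0  d6:0 → peak 12
M@2: d1:10  d2:12  d3:9  d4:2  d5:2  d6:0 → peak 12
M@3: d1:10  d2:10  d3:9  d4:2  d5:2  d6:2 → peak 10
Best is M@3, peak 10.

10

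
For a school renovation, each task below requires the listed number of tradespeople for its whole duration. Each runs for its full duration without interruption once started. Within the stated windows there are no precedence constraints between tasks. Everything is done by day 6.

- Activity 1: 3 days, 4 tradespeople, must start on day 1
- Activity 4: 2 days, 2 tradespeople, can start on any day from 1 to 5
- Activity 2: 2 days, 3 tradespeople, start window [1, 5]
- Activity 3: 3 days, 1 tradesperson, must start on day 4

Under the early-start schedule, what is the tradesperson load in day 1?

9

At early start, day 1 has: Activity 1, Activity 4, Activity 2.
Demand: 4 + 2 + 3 = 9.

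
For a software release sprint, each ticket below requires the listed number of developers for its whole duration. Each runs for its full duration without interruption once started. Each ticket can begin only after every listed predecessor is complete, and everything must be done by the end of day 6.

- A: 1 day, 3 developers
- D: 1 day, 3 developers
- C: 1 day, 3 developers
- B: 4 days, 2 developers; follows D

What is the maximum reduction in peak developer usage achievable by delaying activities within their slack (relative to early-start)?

4

Early-start peak: d1:9  d2:2  d3:2  d4:2  d5:2  d6:0 ⇒ 9.
Leveled (A@1, D@2, C@3, B@3): d1:3  d2:3  d3:5  d4:2  d5:2  d6:2 ⇒ 5.
Reduction 9 − 5 = 4.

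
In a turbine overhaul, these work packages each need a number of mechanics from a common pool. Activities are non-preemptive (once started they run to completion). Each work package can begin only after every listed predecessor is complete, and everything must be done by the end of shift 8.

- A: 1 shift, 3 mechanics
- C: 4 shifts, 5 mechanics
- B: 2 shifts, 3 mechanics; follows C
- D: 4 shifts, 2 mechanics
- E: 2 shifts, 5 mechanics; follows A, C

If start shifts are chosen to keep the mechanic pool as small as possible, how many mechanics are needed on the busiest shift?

Early-start (A@1, C@1, B@5, D@1, E@5) gives peak 10: s1:10  s2:7  s3:7  s4:7  s5:8  s6:8  s7:0  s8:0.
Shift A→5, E→7.
Schedule A@5, C@1, B@5, D@1, E@7: s1:7  s2:7  s3:7  s4:7  s5:6  s6:3  s7:5  s8:5 — peak 7.

7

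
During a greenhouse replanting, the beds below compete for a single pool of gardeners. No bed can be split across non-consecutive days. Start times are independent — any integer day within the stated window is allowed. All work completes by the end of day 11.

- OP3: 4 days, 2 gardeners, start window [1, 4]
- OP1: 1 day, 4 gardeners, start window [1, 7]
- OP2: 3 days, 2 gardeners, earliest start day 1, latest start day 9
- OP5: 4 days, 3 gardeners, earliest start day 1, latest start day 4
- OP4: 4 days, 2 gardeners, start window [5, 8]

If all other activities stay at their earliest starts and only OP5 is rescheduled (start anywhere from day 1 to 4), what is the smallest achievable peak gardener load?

8

OP5@1: d1:11  d2:7  d3:7  d4:5  d5:2  d6:2  d7:2  d8:2  d9:0  d10:0  d11:0 → peak 11
OP5@2: d1:8  d2:7  d3:7  d4:5  d5:5  d6:2  d7:2  d8:2  d9:0  d10:0  d11:0 → peak 8
OP5@3: d1:8  d2:4  d3:7  d4:5  d5:5  d6:5  d7:2  d8:2  d9:0  d10:0  d11:0 → peak 8
OP5@4: d1:8  d2:4  d3:4  d4:5  d5:5  d6:5  d7:5  d8:2  d9:0  d10:0  d11:0 → peak 8
Best is OP5@2, peak 8.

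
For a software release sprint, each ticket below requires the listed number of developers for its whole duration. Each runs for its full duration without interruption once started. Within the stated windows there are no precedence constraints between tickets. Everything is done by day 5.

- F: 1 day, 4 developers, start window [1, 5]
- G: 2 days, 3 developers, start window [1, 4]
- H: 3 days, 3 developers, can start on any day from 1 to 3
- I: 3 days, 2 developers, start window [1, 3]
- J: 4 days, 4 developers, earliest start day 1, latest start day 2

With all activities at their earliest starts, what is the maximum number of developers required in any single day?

Early-start schedule: F@1, G@1, H@1, I@1, J@1.
Load per day: day 1: 16, day 2: 12, day 3: 9, day 4: 4, day 5: 0.
Peak is 16.

16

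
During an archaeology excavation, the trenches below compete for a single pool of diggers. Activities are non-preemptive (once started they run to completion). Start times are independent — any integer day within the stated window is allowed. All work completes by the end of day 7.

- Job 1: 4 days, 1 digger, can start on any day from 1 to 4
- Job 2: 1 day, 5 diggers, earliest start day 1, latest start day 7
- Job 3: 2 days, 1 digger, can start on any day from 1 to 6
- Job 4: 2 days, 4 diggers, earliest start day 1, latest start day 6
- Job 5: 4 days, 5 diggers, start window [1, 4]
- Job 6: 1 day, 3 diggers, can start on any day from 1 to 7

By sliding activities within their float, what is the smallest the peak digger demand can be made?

7

Early-start (Job 1@1, Job 2@1, Job 3@1, Job 4@1, Job 5@1, Job 6@1) gives peak 19: d1:19  d2:11  d3:6  d4:6  d5:0  d6:0  d7:0.
Shift Job 4→6, Job 5→2, Job 6→6.
Schedule Job 1@1, Job 2@1, Job 3@1, Job 4@6, Job 5@2, Job 6@6: d1:7  d2:7  d3:6  d4:6  d5:5  d6:7  d7:4 — peak 7.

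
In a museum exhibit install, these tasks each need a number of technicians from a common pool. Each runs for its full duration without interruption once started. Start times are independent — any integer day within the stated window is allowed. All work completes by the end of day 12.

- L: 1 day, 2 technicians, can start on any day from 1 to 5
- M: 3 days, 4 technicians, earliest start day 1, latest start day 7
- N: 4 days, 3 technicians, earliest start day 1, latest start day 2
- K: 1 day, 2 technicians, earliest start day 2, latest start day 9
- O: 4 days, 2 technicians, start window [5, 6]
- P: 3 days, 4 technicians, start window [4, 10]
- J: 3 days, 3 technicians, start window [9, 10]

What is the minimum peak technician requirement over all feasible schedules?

Early-start (L@1, M@1, N@1, K@2, O@5, P@4, J@9) gives peak 9: d1:9  d2:9  d3:7  d4:7  d5:6  d6:6  d7:2  d8:2  d9:3  d10:3  d11:3  d12:0.
Shift N→2, K→4, P→6.
Schedule L@1, M@1, N@2, K@4, O@5, P@6, J@9: d1:6  d2:7  d3:7  d4:5  d5:5  d6:6  d7:6  d8:6  d9:3  d10:3  d11:3  d12:0 — peak 7.

7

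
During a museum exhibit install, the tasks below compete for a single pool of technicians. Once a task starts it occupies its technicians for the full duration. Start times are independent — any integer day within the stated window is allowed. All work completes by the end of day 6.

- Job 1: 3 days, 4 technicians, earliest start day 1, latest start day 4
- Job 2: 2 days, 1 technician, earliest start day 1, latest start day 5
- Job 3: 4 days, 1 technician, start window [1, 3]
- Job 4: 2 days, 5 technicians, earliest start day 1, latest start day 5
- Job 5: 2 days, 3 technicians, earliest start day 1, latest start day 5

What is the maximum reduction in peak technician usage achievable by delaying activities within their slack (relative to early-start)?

7

Early-start peak: d1:14  d2:14  d3:5  d4:1  d5:0  d6:0 ⇒ 14.
Leveled (Job 1@1, Job 2@3, Job 3@3, Job 4@4, Job 5@1): d1:7  d2:7  d3:6  d4:7  d5:6  d6:1 ⇒ 7.
Reduction 14 − 7 = 7.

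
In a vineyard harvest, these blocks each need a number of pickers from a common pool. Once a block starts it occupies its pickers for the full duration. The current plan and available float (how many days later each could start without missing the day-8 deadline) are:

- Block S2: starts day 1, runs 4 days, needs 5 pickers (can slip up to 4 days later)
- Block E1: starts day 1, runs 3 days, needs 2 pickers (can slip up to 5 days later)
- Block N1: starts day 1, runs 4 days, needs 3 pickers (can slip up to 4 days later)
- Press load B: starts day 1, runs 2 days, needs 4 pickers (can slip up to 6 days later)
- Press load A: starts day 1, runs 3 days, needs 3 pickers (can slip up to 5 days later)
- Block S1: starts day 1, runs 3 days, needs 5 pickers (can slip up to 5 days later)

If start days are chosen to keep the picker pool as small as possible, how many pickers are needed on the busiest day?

10

Early-start (Block S2@1, Block E1@1, Block N1@1, Press load B@1, Press load A@1, Block S1@1) gives peak 22: d1:22  d2:22  d3:18  d4:8  d5:0  d6:0  d7:0  d8:0.
Shift Block N1→5, Press load B→4, Block S1→6.
Schedule Block S2@1, Block E1@1, Block N1@5, Press load B@4, Press load A@1, Block S1@6: d1:10  d2:10  d3:10  d4:9  d5:7  d6:8  d7:8  d8:8 — peak 10.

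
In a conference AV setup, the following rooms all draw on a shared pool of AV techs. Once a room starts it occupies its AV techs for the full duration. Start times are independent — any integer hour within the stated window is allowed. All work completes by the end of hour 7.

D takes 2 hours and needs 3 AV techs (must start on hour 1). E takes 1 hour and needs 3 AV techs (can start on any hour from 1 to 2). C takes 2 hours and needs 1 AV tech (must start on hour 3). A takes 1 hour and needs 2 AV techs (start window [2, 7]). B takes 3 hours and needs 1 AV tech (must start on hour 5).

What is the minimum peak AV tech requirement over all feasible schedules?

6

Schedule D@1, E@1, C@3, A@2, B@5: h1:6  h2:5  h3:1  h4:1  h5:1  h6:1  h7:1 — peak 6.
No arrangement of the 12 feasible schedules does better.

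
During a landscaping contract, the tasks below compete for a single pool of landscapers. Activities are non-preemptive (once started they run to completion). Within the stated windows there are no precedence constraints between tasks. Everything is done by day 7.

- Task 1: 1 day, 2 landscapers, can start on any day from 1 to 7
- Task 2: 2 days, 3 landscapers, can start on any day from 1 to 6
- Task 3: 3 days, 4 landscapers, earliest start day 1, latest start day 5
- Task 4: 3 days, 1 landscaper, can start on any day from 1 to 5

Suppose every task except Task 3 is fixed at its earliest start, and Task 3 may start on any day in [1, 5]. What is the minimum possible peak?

6

Task 3@1: d1:10  d2:8  d3:5  d4:0  d5:0  d6:0  d7:0 → peak 10
Task 3@2: d1:6  d2:8  d3:5  d4:4  d5:0  d6:0  d7:0 → peak 8
Task 3@3: d1:6  d2:4  d3:5  d4:4  d5:4  d6:0  d7:0 → peak 6
Task 3@4: d1:6  d2:4  d3:1  d4:4  d5:4  d6:4  d7:0 → peak 6
Task 3@5: d1:6  d2:4  d3:1  d4:0  d5:4  d6:4  d7:4 → peak 6
Best is Task 3@3, peak 6.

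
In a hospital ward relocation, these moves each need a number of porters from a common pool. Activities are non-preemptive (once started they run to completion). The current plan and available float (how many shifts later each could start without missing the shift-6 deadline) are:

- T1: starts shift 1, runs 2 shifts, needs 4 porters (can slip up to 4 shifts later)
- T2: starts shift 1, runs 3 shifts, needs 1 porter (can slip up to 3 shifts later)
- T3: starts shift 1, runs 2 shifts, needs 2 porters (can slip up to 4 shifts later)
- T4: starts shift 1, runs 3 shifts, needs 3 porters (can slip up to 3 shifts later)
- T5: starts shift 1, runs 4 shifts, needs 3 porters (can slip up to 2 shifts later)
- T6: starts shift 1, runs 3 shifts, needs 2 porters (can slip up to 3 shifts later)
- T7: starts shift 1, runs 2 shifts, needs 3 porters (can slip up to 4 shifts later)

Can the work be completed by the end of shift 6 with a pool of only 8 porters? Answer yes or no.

no

The minimum achievable peak is 9; 8 < 9, so no feasible schedule stays within the cap.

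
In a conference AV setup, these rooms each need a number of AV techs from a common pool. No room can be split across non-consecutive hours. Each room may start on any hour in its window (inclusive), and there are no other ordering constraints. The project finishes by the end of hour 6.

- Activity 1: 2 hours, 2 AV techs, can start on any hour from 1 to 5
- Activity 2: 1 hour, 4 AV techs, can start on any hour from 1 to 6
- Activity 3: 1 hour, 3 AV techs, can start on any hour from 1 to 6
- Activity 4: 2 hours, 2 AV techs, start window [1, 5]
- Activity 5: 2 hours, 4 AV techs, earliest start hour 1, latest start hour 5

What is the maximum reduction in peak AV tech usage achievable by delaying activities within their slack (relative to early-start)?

11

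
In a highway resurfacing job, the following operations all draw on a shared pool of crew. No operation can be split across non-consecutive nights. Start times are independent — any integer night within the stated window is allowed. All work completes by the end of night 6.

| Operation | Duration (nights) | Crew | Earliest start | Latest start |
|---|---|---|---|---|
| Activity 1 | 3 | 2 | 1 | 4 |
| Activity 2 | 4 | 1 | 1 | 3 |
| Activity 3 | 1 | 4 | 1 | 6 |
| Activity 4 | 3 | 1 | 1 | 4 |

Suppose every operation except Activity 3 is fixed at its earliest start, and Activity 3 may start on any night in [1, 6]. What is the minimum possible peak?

Activity 3@1: n1:8  n2:4  n3:4  n4:1  n5:0  n6:0 → peak 8
Activity 3@2: n1:4  n2:8  n3:4  n4:1  n5:0  n6:0 → peak 8
Activity 3@3: n1:4  n2:4  n3:8  n4:1  n5:0  n6:0 → peak 8
Activity 3@4: n1:4  n2:4  n3:4  n4:5  n5:0  n6:0 → peak 5
Activity 3@5: n1:4  n2:4  n3:4  n4:1  n5:4  n6:0 → peak 4
Activity 3@6: n1:4  n2:4  n3:4  n4:1  n5:0  n6:4 → peak 4
Best is Activity 3@5, peak 4.

4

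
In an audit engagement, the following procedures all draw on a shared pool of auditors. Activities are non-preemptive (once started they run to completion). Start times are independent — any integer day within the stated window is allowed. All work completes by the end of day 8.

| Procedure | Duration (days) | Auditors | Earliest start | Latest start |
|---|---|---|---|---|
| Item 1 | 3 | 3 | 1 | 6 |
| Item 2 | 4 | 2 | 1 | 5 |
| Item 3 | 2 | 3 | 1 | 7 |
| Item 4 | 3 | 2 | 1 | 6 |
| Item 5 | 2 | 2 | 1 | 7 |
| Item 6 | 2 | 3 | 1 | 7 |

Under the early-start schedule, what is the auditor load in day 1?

At early start, day 1 has: Item 1, Item 2, Item 3, Item 4, Item 5, Item 6.
Demand: 3 + 2 + 3 + 2 + 2 + 3 = 15.

15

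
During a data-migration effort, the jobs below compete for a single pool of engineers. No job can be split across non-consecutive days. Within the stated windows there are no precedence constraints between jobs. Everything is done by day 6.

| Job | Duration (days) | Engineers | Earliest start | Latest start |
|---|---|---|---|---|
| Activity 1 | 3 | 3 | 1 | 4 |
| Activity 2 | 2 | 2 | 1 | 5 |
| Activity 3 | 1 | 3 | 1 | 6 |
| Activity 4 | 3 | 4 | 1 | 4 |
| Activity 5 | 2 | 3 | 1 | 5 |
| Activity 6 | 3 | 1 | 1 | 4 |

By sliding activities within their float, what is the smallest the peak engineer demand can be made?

7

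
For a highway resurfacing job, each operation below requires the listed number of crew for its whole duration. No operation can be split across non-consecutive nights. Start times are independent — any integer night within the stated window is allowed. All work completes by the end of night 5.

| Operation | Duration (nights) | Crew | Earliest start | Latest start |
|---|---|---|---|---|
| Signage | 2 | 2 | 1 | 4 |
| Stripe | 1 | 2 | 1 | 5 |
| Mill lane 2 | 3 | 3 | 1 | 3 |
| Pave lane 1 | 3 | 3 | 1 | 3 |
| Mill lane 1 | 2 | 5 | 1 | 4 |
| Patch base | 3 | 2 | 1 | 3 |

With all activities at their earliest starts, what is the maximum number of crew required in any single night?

17

Early-start schedule: Signage@1, Stripe@1, Mill lane 2@1, Pave lane 1@1, Mill lane 1@1, Patch base@1.
Load per night: night 1: 17, night 2: 15, night 3: 8, night 4: 0, night 5: 0.
Peak is 17.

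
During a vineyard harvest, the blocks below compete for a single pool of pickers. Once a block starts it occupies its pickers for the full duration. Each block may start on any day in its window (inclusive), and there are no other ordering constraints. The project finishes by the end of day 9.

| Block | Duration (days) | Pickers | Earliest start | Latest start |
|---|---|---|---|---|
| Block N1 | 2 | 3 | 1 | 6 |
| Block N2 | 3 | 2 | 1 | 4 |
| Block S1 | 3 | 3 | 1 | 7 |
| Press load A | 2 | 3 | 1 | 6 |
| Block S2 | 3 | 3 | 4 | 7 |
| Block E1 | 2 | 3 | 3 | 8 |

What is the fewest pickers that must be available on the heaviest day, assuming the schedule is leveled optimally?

Early-start (Block N1@1, Block N2@1, Block S1@1, Press load A@1, Block S2@4, Block E1@3) gives peak 11: d1:11  d2:11  d3:8  d4:6  d5:3  d6:3  d7:0  d8:0  d9:0.
Shift Block S1→3, Press load A→4, Block S2→6, Block E1→6.
Schedule Block N1@1, Block N2@1, Block S1@3, Press load A@4, Block S2@6, Block E1@6: d1:5  d2:5  d3:5  d4:6  d5:6  d6:6  d7:6  d8:3  d9:0 — peak 6.

6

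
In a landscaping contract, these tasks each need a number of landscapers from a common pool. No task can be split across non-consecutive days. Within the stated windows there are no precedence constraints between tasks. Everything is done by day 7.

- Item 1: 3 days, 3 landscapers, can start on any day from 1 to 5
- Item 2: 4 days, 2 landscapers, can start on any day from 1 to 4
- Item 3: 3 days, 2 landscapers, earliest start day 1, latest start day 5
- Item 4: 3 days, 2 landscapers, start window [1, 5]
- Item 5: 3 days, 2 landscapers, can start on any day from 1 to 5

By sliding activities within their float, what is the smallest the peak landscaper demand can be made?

6

Early-start (Item 1@1, Item 2@1, Item 3@1, Item 4@1, Item 5@1) gives peak 11: d1:11  d2:11  d3:11  d4:2  d5:0  d6:0  d7:0.
Shift Item 3→4, Item 4→4, Item 5→5.
Schedule Item 1@1, Item 2@1, Item 3@4, Item 4@4, Item 5@5: d1:5  d2:5  d3:5  d4:6  d5:6  d6:6  d7:2 — peak 6.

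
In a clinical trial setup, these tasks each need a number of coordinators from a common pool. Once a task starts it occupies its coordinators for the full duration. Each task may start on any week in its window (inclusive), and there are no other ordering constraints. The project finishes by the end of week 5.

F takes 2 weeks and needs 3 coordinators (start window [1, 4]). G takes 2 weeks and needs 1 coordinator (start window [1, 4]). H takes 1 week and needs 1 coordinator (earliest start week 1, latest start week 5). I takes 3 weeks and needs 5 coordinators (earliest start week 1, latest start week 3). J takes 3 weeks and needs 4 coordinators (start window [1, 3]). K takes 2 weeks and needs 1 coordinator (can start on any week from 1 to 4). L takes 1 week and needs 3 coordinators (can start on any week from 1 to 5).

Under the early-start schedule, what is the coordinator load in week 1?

18

At early start, week 1 has: F, G, H, I, J, K, L.
Demand: 3 + 1 + 1 + 5 + 4 + 1 + 3 = 18.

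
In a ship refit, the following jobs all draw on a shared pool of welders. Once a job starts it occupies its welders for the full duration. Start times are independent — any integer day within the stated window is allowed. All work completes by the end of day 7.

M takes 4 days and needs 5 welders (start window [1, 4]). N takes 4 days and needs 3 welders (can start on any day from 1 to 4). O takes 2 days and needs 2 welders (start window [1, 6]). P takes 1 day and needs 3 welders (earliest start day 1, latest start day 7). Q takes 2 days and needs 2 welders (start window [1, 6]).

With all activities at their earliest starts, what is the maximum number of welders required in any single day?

15

Early-start schedule: M@1, N@1, O@1, P@1, Q@1.
Load per day: day 1: 15, day 2: 12, day 3: 8, day 4: 8, day 5: 0, day 6: 0, day 7: 0.
Peak is 15.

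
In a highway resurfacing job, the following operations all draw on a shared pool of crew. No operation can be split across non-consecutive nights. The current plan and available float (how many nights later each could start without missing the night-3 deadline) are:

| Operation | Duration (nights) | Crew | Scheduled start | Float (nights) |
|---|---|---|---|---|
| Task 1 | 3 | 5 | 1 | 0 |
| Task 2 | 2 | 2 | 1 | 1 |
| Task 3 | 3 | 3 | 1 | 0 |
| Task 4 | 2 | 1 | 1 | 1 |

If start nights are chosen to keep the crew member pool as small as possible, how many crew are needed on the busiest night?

11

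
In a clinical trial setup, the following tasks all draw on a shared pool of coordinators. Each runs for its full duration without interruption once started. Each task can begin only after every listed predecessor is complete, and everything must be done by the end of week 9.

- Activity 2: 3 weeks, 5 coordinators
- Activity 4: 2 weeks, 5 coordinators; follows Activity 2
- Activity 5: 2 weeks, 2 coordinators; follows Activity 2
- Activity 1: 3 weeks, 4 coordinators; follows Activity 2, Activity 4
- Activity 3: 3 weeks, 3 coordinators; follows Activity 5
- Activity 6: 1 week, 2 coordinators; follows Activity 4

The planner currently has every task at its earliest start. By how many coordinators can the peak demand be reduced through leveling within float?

Early-start peak: w1:5  w2:5  w3:5  w4:7  w5:7  w6:9  w7:7  w8:7  w9:0 ⇒ 9.
Leveled (Activity 2@1, Activity 4@4, Activity 5@4, Activity 1@6, Activity 3@6, Activity 6@9): w1:5  w2:5  w3:5  w4:7  w5:7  w6:7  w7:7  w8:7  w9:2 ⇒ 7.
Reduction 9 − 7 = 2.

2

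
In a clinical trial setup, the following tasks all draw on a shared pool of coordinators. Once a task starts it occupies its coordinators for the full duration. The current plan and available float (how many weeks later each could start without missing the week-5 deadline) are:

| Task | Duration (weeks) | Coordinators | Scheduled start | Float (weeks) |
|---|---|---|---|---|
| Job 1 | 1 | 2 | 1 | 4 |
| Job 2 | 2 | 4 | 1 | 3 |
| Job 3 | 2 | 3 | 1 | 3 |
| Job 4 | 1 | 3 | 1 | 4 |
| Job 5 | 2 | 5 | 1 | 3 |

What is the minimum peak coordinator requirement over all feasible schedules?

7

Early-start (Job 1@1, Job 2@1, Job 3@1, Job 4@1, Job 5@1) gives peak 17: w1:17  w2:12  w3:0  w4:0  w5:0.
Shift Job 3→2, Job 4→3, Job 5→4.
Schedule Job 1@1, Job 2@1, Job 3@2, Job 4@3, Job 5@4: w1:6  w2:7  w3:6  w4:5  w5:5 — peak 7.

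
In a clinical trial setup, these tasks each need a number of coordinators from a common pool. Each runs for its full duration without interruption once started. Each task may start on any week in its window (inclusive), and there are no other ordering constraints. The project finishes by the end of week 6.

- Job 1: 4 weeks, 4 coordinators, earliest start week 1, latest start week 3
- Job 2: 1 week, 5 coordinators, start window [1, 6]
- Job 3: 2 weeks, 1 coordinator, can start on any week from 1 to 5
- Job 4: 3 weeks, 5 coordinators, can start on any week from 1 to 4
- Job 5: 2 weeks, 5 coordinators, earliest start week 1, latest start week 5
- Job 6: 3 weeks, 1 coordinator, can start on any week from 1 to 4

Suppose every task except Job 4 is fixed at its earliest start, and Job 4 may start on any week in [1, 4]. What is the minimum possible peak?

16

Job 4@1: w1:21  w2:16  w3:10  w4:4  w5:0  w6:0 → peak 21
Job 4@2: w1:16  w2:16  w3:10  w4:9  w5:0  w6:0 → peak 16
Job 4@3: w1:16  w2:11  w3:10  w4:9  w5:5  w6:0 → peak 16
Job 4@4: w1:16  w2:11  w3:5  w4:9  w5:5  w6:5 → peak 16
Best is Job 4@2, peak 16.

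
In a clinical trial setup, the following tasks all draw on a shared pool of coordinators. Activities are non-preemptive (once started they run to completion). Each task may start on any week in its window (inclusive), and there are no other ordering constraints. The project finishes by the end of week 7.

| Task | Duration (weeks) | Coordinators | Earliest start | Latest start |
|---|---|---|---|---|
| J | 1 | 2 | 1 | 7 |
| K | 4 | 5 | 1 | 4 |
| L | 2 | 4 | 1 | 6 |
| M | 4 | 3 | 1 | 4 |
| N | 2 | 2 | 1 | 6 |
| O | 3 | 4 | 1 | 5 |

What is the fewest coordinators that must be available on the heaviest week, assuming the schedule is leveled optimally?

9

Early-start (J@1, K@1, L@1, M@1, N@1, O@1) gives peak 20: w1:20  w2:18  w3:12  w4:8  w5:0  w6:0  w7:0.
Shift L→2, M→4, N→5, O→5.
Schedule J@1, K@1, L@2, M@4, N@5, O@5: w1:7  w2:9  w3:9  w4:8  w5:9  w6:9  w7:7 — peak 9.
Total coordinator-weeks = 58 over 7 weeks ⇒ peak ≥ ⌈58/7⌉ = 9, so 9 is optimal.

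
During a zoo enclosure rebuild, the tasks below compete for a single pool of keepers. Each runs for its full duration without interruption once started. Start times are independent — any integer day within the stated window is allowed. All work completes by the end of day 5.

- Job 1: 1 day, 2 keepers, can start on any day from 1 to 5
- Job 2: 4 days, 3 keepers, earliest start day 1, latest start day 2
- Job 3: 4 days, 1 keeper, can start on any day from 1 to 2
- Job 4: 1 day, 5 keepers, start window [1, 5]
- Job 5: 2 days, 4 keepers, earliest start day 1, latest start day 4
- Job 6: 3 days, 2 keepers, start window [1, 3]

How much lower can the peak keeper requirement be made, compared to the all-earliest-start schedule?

9

Early-start peak: d1:17  d2:10  d3:6  d4:4  d5:0 ⇒ 17.
Leveled (Job 1@2, Job 2@2, Job 3@1, Job 4@1, Job 5@4, Job 6@1): d1:8  d2:8  d3:6  d4:8  d5:7 ⇒ 8.
Reduction 17 − 8 = 9.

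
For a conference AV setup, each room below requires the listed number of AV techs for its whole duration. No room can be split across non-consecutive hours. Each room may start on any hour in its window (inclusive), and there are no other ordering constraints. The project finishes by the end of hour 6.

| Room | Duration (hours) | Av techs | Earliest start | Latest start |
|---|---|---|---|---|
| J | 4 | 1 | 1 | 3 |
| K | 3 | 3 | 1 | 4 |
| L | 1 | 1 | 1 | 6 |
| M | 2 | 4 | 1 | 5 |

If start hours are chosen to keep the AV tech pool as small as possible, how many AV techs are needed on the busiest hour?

4

Early-start (J@1, K@1, L@1, M@1) gives peak 9: h1:9  h2:8  h3:4  h4:1  h5:0  h6:0.
Shift L→4, M→5.
Schedule J@1, K@1, L@4, M@5: h1:4  h2:4  h3:4  h4:2  h5:4  h6:4 — peak 4.
Total AV tech-hours = 22 over 6 hours ⇒ peak ≥ ⌈22/6⌉ = 4, so 4 is optimal.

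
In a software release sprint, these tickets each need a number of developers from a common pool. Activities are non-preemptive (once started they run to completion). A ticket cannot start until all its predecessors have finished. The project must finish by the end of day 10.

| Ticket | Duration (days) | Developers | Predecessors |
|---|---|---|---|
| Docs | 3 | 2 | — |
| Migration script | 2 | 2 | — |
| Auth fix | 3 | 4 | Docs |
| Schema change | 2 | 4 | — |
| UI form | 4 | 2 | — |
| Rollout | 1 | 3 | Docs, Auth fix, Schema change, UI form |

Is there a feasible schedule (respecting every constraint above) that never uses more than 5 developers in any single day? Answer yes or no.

The minimum achievable peak is 6; 5 < 6, so no feasible schedule stays within the cap.

no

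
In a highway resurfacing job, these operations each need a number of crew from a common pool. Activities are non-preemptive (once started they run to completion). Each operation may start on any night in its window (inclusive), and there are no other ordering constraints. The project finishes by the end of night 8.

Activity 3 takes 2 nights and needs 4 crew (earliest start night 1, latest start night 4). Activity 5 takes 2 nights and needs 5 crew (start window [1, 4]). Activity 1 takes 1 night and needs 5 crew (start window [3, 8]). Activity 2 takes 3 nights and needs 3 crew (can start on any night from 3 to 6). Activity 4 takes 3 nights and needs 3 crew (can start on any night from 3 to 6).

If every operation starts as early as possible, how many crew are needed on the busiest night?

Early-start schedule: Activity 3@1, Activity 5@1, Activity 1@3, Activity 2@3, Activity 4@3.
Load per night: night 1: 9, night 2: 9, night 3: 11, night 4: 6, night 5: 6, night 6: 0, night 7: 0, night 8: 0.
Peak is 11.

11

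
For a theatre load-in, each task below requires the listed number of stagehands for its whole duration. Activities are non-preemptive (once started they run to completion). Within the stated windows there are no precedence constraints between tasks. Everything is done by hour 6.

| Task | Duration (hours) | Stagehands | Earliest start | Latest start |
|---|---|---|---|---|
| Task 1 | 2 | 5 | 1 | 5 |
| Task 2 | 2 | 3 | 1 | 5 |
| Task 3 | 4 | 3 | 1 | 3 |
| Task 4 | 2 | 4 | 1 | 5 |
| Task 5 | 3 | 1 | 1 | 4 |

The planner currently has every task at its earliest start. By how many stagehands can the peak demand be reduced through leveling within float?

9

Early-start peak: h1:16  h2:16  h3:4  h4:3  h5:0  h6:0 ⇒ 16.
Leveled (Task 1@1, Task 2@3, Task 3@3, Task 4@5, Task 5@1): h1:6  h2:6  h3:7  h4:6  h5:7  h6:7 ⇒ 7.
Reduction 16 − 7 = 9.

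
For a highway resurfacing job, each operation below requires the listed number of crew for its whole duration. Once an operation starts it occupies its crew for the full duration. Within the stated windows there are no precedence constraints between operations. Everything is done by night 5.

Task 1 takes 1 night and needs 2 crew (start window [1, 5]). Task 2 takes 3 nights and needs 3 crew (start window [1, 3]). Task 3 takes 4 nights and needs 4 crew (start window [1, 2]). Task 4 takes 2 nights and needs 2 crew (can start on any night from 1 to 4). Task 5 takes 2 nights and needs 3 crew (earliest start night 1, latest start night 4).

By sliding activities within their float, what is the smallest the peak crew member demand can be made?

Early-start (Task 1@1, Task 2@1, Task 3@1, Task 4@1, Task 5@1) gives peak 14: n1:14  n2:12  n3:7  n4:4  n5:0.
Shift Task 4→2, Task 5→4.
Schedule Task 1@1, Task 2@1, Task 3@1, Task 4@2, Task 5@4: n1:9  n2:9  n3:9  n4:7  n5:3 — peak 9.

9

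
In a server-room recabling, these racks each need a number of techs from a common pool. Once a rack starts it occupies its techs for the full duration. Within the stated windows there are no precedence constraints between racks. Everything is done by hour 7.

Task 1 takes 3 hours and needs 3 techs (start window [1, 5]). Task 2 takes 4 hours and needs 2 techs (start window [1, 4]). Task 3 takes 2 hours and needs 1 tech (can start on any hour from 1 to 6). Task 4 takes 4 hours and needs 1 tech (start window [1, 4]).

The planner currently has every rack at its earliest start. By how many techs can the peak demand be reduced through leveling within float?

3

Early-start peak: h1:7  h2:7  h3:6  h4:3  h5:0  h6:0  h7:0 ⇒ 7.
Leveled (Task 1@1, Task 2@4, Task 3@1, Task 4@3): h1:4  h2:4  h3:4  h4:3  h5:3  h6:3  h7:2 ⇒ 4.
Reduction 7 − 4 = 3.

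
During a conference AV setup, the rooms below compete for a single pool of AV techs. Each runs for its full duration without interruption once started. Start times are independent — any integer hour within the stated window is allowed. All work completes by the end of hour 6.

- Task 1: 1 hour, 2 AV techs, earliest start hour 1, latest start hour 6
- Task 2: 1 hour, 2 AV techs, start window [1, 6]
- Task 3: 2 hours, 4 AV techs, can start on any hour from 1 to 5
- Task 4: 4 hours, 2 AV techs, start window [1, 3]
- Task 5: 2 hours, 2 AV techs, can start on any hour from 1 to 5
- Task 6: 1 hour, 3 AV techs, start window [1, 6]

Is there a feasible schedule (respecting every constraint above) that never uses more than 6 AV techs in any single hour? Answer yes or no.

yes

Schedule Task 1@1, Task 2@1, Task 3@2, Task 4@1, Task 5@4, Task 6@5: h1:6  h2:6  h3:6  h4:4  h5:5  h6:0 — peak 6 ≤ 6.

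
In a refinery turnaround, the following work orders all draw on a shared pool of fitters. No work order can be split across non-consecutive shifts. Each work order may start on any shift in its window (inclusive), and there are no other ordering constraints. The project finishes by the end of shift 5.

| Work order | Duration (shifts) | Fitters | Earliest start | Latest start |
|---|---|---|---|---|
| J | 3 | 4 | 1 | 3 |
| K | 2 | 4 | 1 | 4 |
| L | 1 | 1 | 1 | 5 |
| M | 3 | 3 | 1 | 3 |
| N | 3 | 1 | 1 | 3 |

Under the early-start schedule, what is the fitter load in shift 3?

8

At early start, shift 3 has: J, M, N.
Demand: 4 + 3 + 1 = 8.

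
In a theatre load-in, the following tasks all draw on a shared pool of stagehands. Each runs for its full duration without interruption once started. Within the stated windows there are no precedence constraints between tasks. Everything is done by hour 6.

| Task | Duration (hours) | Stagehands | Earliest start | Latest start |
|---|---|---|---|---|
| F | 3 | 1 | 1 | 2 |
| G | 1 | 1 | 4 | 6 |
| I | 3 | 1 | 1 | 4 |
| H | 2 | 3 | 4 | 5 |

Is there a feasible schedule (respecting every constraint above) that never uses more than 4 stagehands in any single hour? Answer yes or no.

yes

Schedule F@1, G@4, I@1, H@5: h1:2  h2:2  h3:2  h4:1  h5:3  h6:3 — peak 3 ≤ 4.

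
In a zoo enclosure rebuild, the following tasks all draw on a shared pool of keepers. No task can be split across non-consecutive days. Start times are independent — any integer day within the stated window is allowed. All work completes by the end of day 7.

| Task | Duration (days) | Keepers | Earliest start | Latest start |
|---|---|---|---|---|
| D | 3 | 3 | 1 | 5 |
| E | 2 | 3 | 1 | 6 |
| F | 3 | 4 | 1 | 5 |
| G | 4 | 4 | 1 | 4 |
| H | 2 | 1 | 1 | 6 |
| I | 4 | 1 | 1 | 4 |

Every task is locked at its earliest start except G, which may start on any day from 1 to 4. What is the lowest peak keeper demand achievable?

12

G@1: d1:16  d2:16  d3:12  d4:5  d5:0  d6:0  d7:0 → peak 16
G@2: d1:12  d2:16  d3:12  d4:5  d5:4  d6:0  d7:0 → peak 16
G@3: d1:12  d2:12  d3:12  d4:5  d5:4  d6:4  d7:0 → peak 12
G@4: d1:12  d2:12  d3:8  d4:5  d5:4  d6:4  d7:4 → peak 12
Best is G@3, peak 12.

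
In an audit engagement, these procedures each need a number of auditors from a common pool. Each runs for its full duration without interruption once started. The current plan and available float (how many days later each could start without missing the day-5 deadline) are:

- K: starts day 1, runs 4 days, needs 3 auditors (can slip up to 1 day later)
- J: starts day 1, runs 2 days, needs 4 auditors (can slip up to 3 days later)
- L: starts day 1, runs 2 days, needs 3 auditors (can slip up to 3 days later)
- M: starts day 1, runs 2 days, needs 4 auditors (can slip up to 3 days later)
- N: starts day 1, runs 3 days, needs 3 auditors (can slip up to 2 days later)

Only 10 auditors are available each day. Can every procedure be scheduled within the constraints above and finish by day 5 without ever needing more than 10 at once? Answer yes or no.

yes

Schedule K@1, J@1, L@1, M@3, N@3: d1:10  d2:10  d3:10  d4:10  d5:3 — peak 10 ≤ 10.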